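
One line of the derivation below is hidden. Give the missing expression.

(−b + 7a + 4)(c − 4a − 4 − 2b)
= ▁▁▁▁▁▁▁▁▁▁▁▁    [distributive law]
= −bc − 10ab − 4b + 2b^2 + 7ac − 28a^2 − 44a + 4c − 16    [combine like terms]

After distributive law, the bracketed line is:

−bc + 4ab + 4b + 2b^2 + 7ac − 28a^2 − 28a − 14ab + 4c − 16a − 16 − 8b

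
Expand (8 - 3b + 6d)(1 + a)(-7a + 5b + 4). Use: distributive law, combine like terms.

-24a + 28b + 32 - 56a^2 + 49ab - 15b^2 + 21a^2b - 15ab^2 - 18ad + 30bd + 24d - 42a^2d + 30abd

(8 - 3b + 6d)(1 + a)(-7a + 5b + 4)
= (8 + 8a - 3b - 3ab + 6d + 6ad)(-7a + 5b + 4)    [distributive law]
= -56a + 40b + 32 - 56a^2 + 40ab + 32a + 21ab - 15b^2 - 12b + 21a^2b - 15ab^2 - 12ab - 42ad + 30bd + 24d - 42a^2d + 30abd + 24ad    [distributive law]
= -24a + 28b + 32 - 56a^2 + 49ab - 15b^2 + 21a^2b - 15ab^2 - 18ad + 30bd + 24d - 42a^2d + 30abd    [combine like terms]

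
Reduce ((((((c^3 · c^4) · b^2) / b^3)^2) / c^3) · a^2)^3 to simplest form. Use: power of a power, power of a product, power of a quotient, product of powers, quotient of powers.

a^6b^(-6)c^33

((((((c^3 · c^4) · b^2) / b^3)^2) / c^3) · a^2)^3
= ((((((c^3 · c^4) · b^2) / b^3)^2) / c^3)^3) · ((a^2)^3)    [power of a product]
= ((((((c^3 · c^4) · b^2) / b^3)^2)^3) / ((c^3)^3)) · ((a^2)^3)    [power of a quotient]
= (((((c^3 · c^4) · b^2) / b^3)^6) / ((c^3)^3)) · ((a^2)^3)    [power of a power]
= (((((c^3 · c^4) · b^2)^6) / ((b^3)^6)) / ((c^3)^3)) · ((a^2)^3)    [power of a quotient]
= (((((c^3 · c^4)^6) · ((b^2)^6)) / ((b^3)^6)) / ((c^3)^3)) · ((a^2)^3)    [power of a product]
= ((((((c^3)^6) · ((c^4)^6)) · ((b^2)^6)) / ((b^3)^6)) / ((c^3)^3)) · ((a^2)^3)    [power of a product]
= ((((c^18 · ((c^4)^6)) · ((b^2)^6)) / ((b^3)^6)) / ((c^3)^3)) · ((a^2)^3)    [power of a power]
= ((((c^18 · c^24) · ((b^2)^6)) / ((b^3)^6)) / ((c^3)^3)) · ((a^2)^3)    [power of a power]
= (((c^42 · ((b^2)^6)) / ((b^3)^6)) / ((c^3)^3)) · ((a^2)^3)    [product of powers]
= (((c^42 · b^12) / ((b^3)^6)) / ((c^3)^3)) · ((a^2)^3)    [power of a power]
= (((c^42 · b^12) / b^18) / ((c^3)^3)) · ((a^2)^3)    [power of a power]
= (((c^42 · b^12) / b^18) / c^9) · ((a^2)^3)    [power of a power]
= (((c^42 · b^12) / b^18) / c^9) · a^6    [power of a power]
= a^6b^(-6)c^33    [quotient of powers]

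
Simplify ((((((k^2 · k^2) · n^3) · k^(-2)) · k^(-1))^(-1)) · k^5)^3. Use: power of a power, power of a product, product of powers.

((((((k^2 · k^2) · n^3) · k^(-2)) · k^(-1))^(-1)) · k^5)^3
= ((((((k^2 · k^2) · n^3) · k^(-2)) · k^(-1))^(-1))^3) · ((k^5)^3)    [power of a product]
= (((((k^2 · k^2) · n^3) · k^(-2)) · k^(-1))^(-3)) · ((k^5)^3)    [power of a power]
= (((((k^2 · k^2) · n^3) · k^(-2))^(-3)) · ((k^(-1))^(-3))) · ((k^5)^3)    [power of a product]
= (((((k^2 · k^2) · n^3)^(-3)) · ((k^(-2))^(-3))) · ((k^(-1))^(-3))) · ((k^5)^3)    [power of a product]
= (((((k^2 · k^2)^(-3)) · ((n^3)^(-3))) · ((k^(-2))^(-3))) · ((k^(-1))^(-3))) · ((k^5)^3)    [power of a product]
= ((((((k^2)^(-3)) · ((k^2)^(-3))) · ((n^3)^(-3))) · ((k^(-2))^(-3))) · ((k^(-1))^(-3))) · ((k^5)^3)    [power of a product]
= ((((k^(-6) · ((k^2)^(-3))) · ((n^3)^(-3))) · ((k^(-2))^(-3))) · ((k^(-1))^(-3))) · ((k^5)^3)    [power of a power]
= ((((k^(-6) · k^(-6)) · ((n^3)^(-3))) · ((k^(-2))^(-3))) · ((k^(-1))^(-3))) · ((k^5)^3)    [power of a power]
= (((k^(-12) · ((n^3)^(-3))) · ((k^(-2))^(-3))) · ((k^(-1))^(-3))) · ((k^5)^3)    [product of powers]
= (((k^(-12) · n^(-9)) · ((k^(-2))^(-3))) · ((k^(-1))^(-3))) · ((k^5)^3)    [power of a power]
= (((k^(-12) · n^(-9)) · k^6) · ((k^(-1))^(-3))) · ((k^5)^3)    [power of a power]
= (((k^(-12) · n^(-9)) · k^6) · k^3) · ((k^5)^3)    [power of a power]
= (((k^(-12) · n^(-9)) · k^6) · k^3) · k^15    [power of a power]
= k^12n^(-9)    [product of powers]

k^12n^(-9)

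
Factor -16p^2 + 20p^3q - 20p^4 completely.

-16p^2 + 20p^3q - 20p^4
= 4(-4p^2 + 5p^3q - 5p^4)    [factor out 4]
= 4p^2(-4 + 5pq - 5p^2)    [factor out p^2]

4p^2(-4 + 5pq - 5p^2)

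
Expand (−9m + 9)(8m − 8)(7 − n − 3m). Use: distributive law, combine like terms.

(−9m + 9)(8m − 8)(7 − n − 3m)
= (−72m^2 + 72m + 72m − 72)(7 − n − 3m)    [distributive law]
= (−72m^2 + 144m − 72)(7 − n − 3m)    [combine like terms]
= −504m^2 + 72m^2n + 216m^3 + 1008m − 144mn − 432m^2 − 504 + 72n + 216m    [distributive law]
= −936m^2 + 72m^2n + 216m^3 + 1224m − 144mn − 504 + 72n    [combine like terms]

−936m^2 + 72m^2n + 216m^3 + 1224m − 144mn − 504 + 72n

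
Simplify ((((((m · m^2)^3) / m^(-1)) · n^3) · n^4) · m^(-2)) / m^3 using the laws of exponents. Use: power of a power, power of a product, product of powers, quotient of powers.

m^5·n^7

((((((m · m^2)^3) / m^(-1)) · n^3) · n^4) · m^(-2)) / m^3
= ((((((m^3) · ((m^2)^3)) / m^(-1)) · n^3) · n^4) · m^(-2)) / m^3    [power of a product]
= (((((m^3 · m^6) / m^(-1)) · n^3) · n^4) · m^(-2)) / m^3    [power of a power]
= ((((m^9 / m^(-1)) · n^3) · n^4) · m^(-2)) / m^3    [product of powers]
= (((m^10 · n^3) · n^4) · m^(-2)) / m^3    [quotient of powers]
= m^5·n^7    [quotient of powers; product of powers]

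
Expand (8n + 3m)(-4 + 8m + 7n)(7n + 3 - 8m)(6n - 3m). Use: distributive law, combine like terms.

(8n + 3m)(-4 + 8m + 7n)(7n + 3 - 8m)(6n - 3m)
= (-32n + 64mn + 56n^2 - 12m + 24m^2 + 21mn)(7n + 3 - 8m)(6n - 3m)    [distributive law]
= (-32n + 85mn + 56n^2 - 12m + 24m^2)(7n + 3 - 8m)(6n - 3m)    [combine like terms]
= (-224n^2 - 96n + 256mn + 595mn^2 + 255mn - 680m^2n + 392n^3 + 168n^2 - 448mn^2 - 84mn - 36m + 96m^2 + 168m^2n + 72m^2 - 192m^3)(6n - 3m)    [distributive law]
= (-56n^2 - 96n + 427mn + 147mn^2 - 512m^2n + 392n^3 - 36m + 168m^2 - 192m^3)(6n - 3m)    [combine like terms]
= -336n^3 + 168mn^2 - 576n^2 + 288mn + 2562mn^2 - 1281m^2n + 882mn^3 - 441m^2n^2 - 3072m^2n^2 + 1536m^3n + 2352n^4 - 1176mn^3 - 216mn + 108m^2 + 1008m^2n - 504m^3 - 1152m^3n + 576m^4    [distributive law]
= -336n^3 + 2730mn^2 - 576n^2 + 72mn - 273m^2n - 294mn^3 - 3513m^2n^2 + 384m^3n + 2352n^4 + 108m^2 - 504m^3 + 576m^4    [combine like terms]

-336n^3 + 2730mn^2 - 576n^2 + 72mn - 273m^2n - 294mn^3 - 3513m^2n^2 + 384m^3n + 2352n^4 + 108m^2 - 504m^3 + 576m^4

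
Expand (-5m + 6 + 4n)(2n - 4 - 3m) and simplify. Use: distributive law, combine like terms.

-22mn + 2m + 15m² - 4n - 24 + 8n²

(-5m + 6 + 4n)(2n - 4 - 3m)
= -10mn + 20m + 15m² + 12n - 24 - 18m + 8n² - 16n - 12mn    [distributive law]
= -22mn + 2m + 15m² - 4n - 24 + 8n²    [combine like terms]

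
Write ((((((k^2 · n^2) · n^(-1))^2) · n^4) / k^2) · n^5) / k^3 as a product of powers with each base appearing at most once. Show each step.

((((((k^2 · n^2) · n^(-1))^2) · n^4) / k^2) · n^5) / k^3
= ((((((k^2 · n^2)^2) · ((n^(-1))^2)) · n^4) / k^2) · n^5) / k^3    [power of a product]
= (((((((k^2)^2) · ((n^2)^2)) · ((n^(-1))^2)) · n^4) / k^2) · n^5) / k^3    [power of a product]
= (((((k^4 · ((n^2)^2)) · ((n^(-1))^2)) · n^4) / k^2) · n^5) / k^3    [power of a power]
= (((((k^4 · n^4) · ((n^(-1))^2)) · n^4) / k^2) · n^5) / k^3    [power of a power]
= (((((k^4 · n^4) · n^(-2)) · n^4) / k^2) · n^5) / k^3    [power of a power]
= k^(-1)·n^11    [quotient of powers; product of powers]

k^(-1)·n^11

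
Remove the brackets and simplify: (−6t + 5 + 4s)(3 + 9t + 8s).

27t − 54t^2 − 12st + 15 + 52s + 32s^2

(−6t + 5 + 4s)(3 + 9t + 8s)
= −18t − 54t^2 − 48st + 15 + 45t + 40s + 12s + 36st + 32s^2    [distributive law]
= 27t − 54t^2 − 12st + 15 + 52s + 32s^2    [combine like terms]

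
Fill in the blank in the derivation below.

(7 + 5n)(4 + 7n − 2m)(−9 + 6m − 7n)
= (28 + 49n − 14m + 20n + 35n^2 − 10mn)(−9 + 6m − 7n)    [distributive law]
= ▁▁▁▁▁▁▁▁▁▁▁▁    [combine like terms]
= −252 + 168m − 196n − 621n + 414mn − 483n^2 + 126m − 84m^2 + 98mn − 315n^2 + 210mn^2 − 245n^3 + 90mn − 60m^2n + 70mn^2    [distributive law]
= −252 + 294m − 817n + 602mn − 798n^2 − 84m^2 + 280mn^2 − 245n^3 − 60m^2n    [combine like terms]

After combine like terms, the bracketed line is:

(28 + 69n − 14m + 35n^2 − 10mn)(−9 + 6m − 7n)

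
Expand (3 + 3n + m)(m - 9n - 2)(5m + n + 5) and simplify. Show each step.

(3 + 3n + m)(m - 9n - 2)(5m + n + 5)
= (3m - 27n - 6 + 3mn - 27n^2 - 6n + m^2 - 9mn - 2m)(5m + n + 5)    [distributive law]
= (m - 33n - 6 - 6mn - 27n^2 + m^2)(5m + n + 5)    [combine like terms]
= 5m^2 + mn + 5m - 165mn - 33n^2 - 165n - 30m - 6n - 30 - 30m^2n - 6mn^2 - 30mn - 135mn^2 - 27n^3 - 135n^2 + 5m^3 + m^2n + 5m^2    [distributive law]
= 10m^2 - 194mn - 25m - 168n^2 - 171n - 30 - 29m^2n - 141mn^2 - 27n^3 + 5m^3    [combine like terms]

10m^2 - 194mn - 25m - 168n^2 - 171n - 30 - 29m^2n - 141mn^2 - 27n^3 + 5m^3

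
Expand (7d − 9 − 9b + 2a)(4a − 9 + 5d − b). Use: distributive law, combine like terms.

(7d − 9 − 9b + 2a)(4a − 9 + 5d − b)
= 28ad − 63d + 35d² − 7bd − 36a + 81 − 45d + 9b − 36ab + 81b − 45bd + 9b² + 8a² − 18a + 10ad − 2ab    [distributive law]
= 38ad − 108d + 35d² − 52bd − 54a + 81 + 90b − 38ab + 9b² + 8a²    [combine like terms]

38ad − 108d + 35d² − 52bd − 54a + 81 + 90b − 38ab + 9b² + 8a²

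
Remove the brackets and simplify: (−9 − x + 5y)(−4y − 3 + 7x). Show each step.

(−9 − x + 5y)(−4y − 3 + 7x)
= 36y + 27 − 63x + 4xy + 3x − 7x^2 − 20y^2 − 15y + 35xy    [distributive law]
= 21y + 27 − 60x + 39xy − 7x^2 − 20y^2    [combine like terms]

21y + 27 − 60x + 39xy − 7x^2 − 20y^2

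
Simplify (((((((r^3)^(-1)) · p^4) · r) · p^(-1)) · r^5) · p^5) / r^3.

(((((((r^3)^(-1)) · p^4) · r) · p^(-1)) · r^5) · p^5) / r^3
= (((((r^(-3) · p^4) · r) · p^(-1)) · r^5) · p^5) / r^3    [power of a power]
= p^8    [quotient of powers; product of powers]

p^8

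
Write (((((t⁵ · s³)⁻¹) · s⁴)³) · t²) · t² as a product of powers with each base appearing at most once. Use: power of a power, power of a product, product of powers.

(((((t⁵ · s³)⁻¹) · s⁴)³) · t²) · t²
= (((((t⁵ · s³)⁻¹)³) · ((s⁴)³)) · t²) · t²    [power of a product]
= ((((t⁵ · s³)⁻³) · ((s⁴)³)) · t²) · t²    [power of a power]
= (((((t⁵)⁻³) · ((s³)⁻³)) · ((s⁴)³)) · t²) · t²    [power of a product]
= (((t⁻¹⁵ · ((s³)⁻³)) · ((s⁴)³)) · t²) · t²    [power of a power]
= (((t⁻¹⁵ · s⁻⁹) · ((s⁴)³)) · t²) · t²    [power of a power]
= (((t⁻¹⁵ · s⁻⁹) · s¹²) · t²) · t²    [power of a power]
= s³t⁻¹¹    [product of powers]

s³t⁻¹¹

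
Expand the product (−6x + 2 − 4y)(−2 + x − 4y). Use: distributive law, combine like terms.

14x − 6x^2 + 20xy − 4 + 16y^2

(−6x + 2 − 4y)(−2 + x − 4y)
= 12x − 6x^2 + 24xy − 4 + 2x − 8y + 8y − 4xy + 16y^2    [distributive law]
= 14x − 6x^2 + 20xy − 4 + 16y^2    [combine like terms]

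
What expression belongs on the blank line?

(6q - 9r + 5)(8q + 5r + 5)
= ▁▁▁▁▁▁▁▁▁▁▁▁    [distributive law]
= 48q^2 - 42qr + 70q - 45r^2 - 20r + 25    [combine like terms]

Applying distributive law to the line above:

48q^2 + 30qr + 30q - 72qr - 45r^2 - 45r + 40q + 25r + 25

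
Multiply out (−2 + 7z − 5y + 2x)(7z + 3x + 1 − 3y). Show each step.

(−2 + 7z − 5y + 2x)(7z + 3x + 1 − 3y)
= −14z − 6x − 2 + 6y + 49z^2 + 21xz + 7z − 21yz − 35yz − 15xy − 5y + 15y^2 + 14xz + 6x^2 + 2x − 6xy    [distributive law]
= −7z − 4x − 2 + y + 49z^2 + 35xz − 56yz − 21xy + 15y^2 + 6x^2    [combine like terms]

−7z − 4x − 2 + y + 49z^2 + 35xz − 56yz − 21xy + 15y^2 + 6x^2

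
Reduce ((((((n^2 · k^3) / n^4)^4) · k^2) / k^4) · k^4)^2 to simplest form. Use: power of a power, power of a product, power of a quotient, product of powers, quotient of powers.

((((((n^2 · k^3) / n^4)^4) · k^2) / k^4) · k^4)^2
= ((((((n^2 · k^3) / n^4)^4) · k^2) / k^4)^2) · ((k^4)^2)    [power of a product]
= ((((((n^2 · k^3) / n^4)^4) · k^2)^2) / ((k^4)^2)) · ((k^4)^2)    [power of a quotient]
= ((((((n^2 · k^3) / n^4)^4)^2) · ((k^2)^2)) / ((k^4)^2)) · ((k^4)^2)    [power of a product]
= (((((n^2 · k^3) / n^4)^8) · ((k^2)^2)) / ((k^4)^2)) · ((k^4)^2)    [power of a power]
= (((((n^2 · k^3)^8) / ((n^4)^8)) · ((k^2)^2)) / ((k^4)^2)) · ((k^4)^2)    [power of a quotient]
= ((((((n^2)^8) · ((k^3)^8)) / ((n^4)^8)) · ((k^2)^2)) / ((k^4)^2)) · ((k^4)^2)    [power of a product]
= ((((n^16 · ((k^3)^8)) / ((n^4)^8)) · ((k^2)^2)) / ((k^4)^2)) · ((k^4)^2)    [power of a power]
= ((((n^16 · k^24) / ((n^4)^8)) · ((k^2)^2)) / ((k^4)^2)) · ((k^4)^2)    [power of a power]
= ((((n^16 · k^24) / n^32) · ((k^2)^2)) / ((k^4)^2)) · ((k^4)^2)    [power of a power]
= ((((n^16 · k^24) / n^32) · k^4) / ((k^4)^2)) · ((k^4)^2)    [power of a power]
= ((((n^16 · k^24) / n^32) · k^4) / k^8) · ((k^4)^2)    [power of a power]
= ((((n^16 · k^24) / n^32) · k^4) / k^8) · k^8    [power of a power]
= k^28·n^(-16)    [quotient of powers; product of powers]

k^28·n^(-16)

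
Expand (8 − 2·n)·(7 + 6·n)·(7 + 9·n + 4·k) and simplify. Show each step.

392 + 742·n + 224·k + 222·n^2 + 136·k·n − 108·n^3 − 48·k·n^2

(8 − 2·n)·(7 + 6·n)·(7 + 9·n + 4·k)
= (56 + 48·n − 14·n − 12·n^2)·(7 + 9·n + 4·k)    [distributive law]
= (56 + 34·n − 12·n^2)·(7 + 9·n + 4·k)    [combine like terms]
= 392 + 504·n + 224·k + 238·n + 306·n^2 + 136·k·n − 84·n^2 − 108·n^3 − 48·k·n^2    [distributive law]
= 392 + 742·n + 224·k + 222·n^2 + 136·k·n − 108·n^3 − 48·k·n^2    [combine like terms]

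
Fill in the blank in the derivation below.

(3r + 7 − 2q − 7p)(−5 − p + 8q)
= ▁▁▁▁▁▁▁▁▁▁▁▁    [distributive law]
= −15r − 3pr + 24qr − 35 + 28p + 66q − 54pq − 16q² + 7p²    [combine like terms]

After distributive law, the bracketed line is:

−15r − 3pr + 24qr − 35 − 7p + 56q + 10q + 2pq − 16q² + 35p + 7p² − 56pq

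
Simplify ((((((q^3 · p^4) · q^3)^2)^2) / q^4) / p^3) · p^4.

p^17q^20

((((((q^3 · p^4) · q^3)^2)^2) / q^4) / p^3) · p^4
= (((((q^3 · p^4) · q^3)^4) / q^4) / p^3) · p^4    [power of a power]
= (((((q^3 · p^4)^4) · ((q^3)^4)) / q^4) / p^3) · p^4    [power of a product]
= ((((((q^3)^4) · ((p^4)^4)) · ((q^3)^4)) / q^4) / p^3) · p^4    [power of a product]
= ((((q^12 · ((p^4)^4)) · ((q^3)^4)) / q^4) / p^3) · p^4    [power of a power]
= ((((q^12 · p^16) · ((q^3)^4)) / q^4) / p^3) · p^4    [power of a power]
= ((((q^12 · p^16) · q^12) / q^4) / p^3) · p^4    [power of a power]
= p^17q^20    [quotient of powers; product of powers]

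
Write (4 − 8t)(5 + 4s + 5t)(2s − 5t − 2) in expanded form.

(4 − 8t)(5 + 4s + 5t)(2s − 5t − 2)
= (20 + 16s + 20t − 40t − 32st − 40t^2)(2s − 5t − 2)    [distributive law]
= (20 + 16s − 20t − 32st − 40t^2)(2s − 5t − 2)    [combine like terms]
= 40s − 100t − 40 + 32s^2 − 80st − 32s − 40st + 100t^2 + 40t − 64s^2t + 160st^2 + 64st − 80st^2 + 200t^3 + 80t^2    [distributive law]
= 8s − 60t − 40 + 32s^2 − 56st + 180t^2 − 64s^2t + 80st^2 + 200t^3    [combine like terms]

8s − 60t − 40 + 32s^2 − 56st + 180t^2 − 64s^2t + 80st^2 + 200t^3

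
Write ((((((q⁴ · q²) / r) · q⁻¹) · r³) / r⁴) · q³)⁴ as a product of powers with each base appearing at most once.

q³²r⁻⁸

((((((q⁴ · q²) / r) · q⁻¹) · r³) / r⁴) · q³)⁴
= ((((((q⁴ · q²) / r) · q⁻¹) · r³) / r⁴)⁴) · ((q³)⁴)    [power of a product]
= ((((((q⁴ · q²) / r) · q⁻¹) · r³)⁴) / ((r⁴)⁴)) · ((q³)⁴)    [power of a quotient]
= ((((((q⁴ · q²) / r) · q⁻¹)⁴) · ((r³)⁴)) / ((r⁴)⁴)) · ((q³)⁴)    [power of a product]
= ((((((q⁴ · q²) / r)⁴) · ((q⁻¹)⁴)) · ((r³)⁴)) / ((r⁴)⁴)) · ((q³)⁴)    [power of a product]
= ((((((q⁴ · q²)⁴) / (r⁴)) · ((q⁻¹)⁴)) · ((r³)⁴)) / ((r⁴)⁴)) · ((q³)⁴)    [power of a quotient]
= (((((((q⁴)⁴) · ((q²)⁴)) / (r⁴)) · ((q⁻¹)⁴)) · ((r³)⁴)) / ((r⁴)⁴)) · ((q³)⁴)    [power of a product]
= (((((q¹⁶ · ((q²)⁴)) / (r⁴)) · ((q⁻¹)⁴)) · ((r³)⁴)) / ((r⁴)⁴)) · ((q³)⁴)    [power of a power]
= (((((q¹⁶ · q⁸) / (r⁴)) · ((q⁻¹)⁴)) · ((r³)⁴)) / ((r⁴)⁴)) · ((q³)⁴)    [power of a power]
= ((((q²⁴ / (r⁴)) · ((q⁻¹)⁴)) · ((r³)⁴)) / ((r⁴)⁴)) · ((q³)⁴)    [product of powers]
= ((((q²⁴ / r⁴) · q⁻⁴) · ((r³)⁴)) / ((r⁴)⁴)) · ((q³)⁴)    [power of a power]
= ((((q²⁴ / r⁴) · q⁻⁴) · r¹²) / ((r⁴)⁴)) · ((q³)⁴)    [power of a power]
= ((((q²⁴ / r⁴) · q⁻⁴) · r¹²) / r¹⁶) · ((q³)⁴)    [power of a power]
= ((((q²⁴ / r⁴) · q⁻⁴) · r¹²) / r¹⁶) · q¹²    [power of a power]
= q³²r⁻⁸    [quotient of powers; product of powers]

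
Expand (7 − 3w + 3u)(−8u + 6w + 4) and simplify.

−44u + 30w + 28 + 42uw − 18w² − 24u²

(7 − 3w + 3u)(−8u + 6w + 4)
= −56u + 42w + 28 + 24uw − 18w² − 12w − 24u² + 18uw + 12u    [distributive law]
= −44u + 30w + 28 + 42uw − 18w² − 24u²    [combine like terms]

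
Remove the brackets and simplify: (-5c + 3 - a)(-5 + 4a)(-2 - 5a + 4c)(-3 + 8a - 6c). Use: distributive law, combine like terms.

(-5c + 3 - a)(-5 + 4a)(-2 - 5a + 4c)(-3 + 8a - 6c)
= (25c - 20ac - 15 + 12a + 5a - 4a^2)(-2 - 5a + 4c)(-3 + 8a - 6c)    [distributive law]
= (25c - 20ac - 15 + 17a - 4a^2)(-2 - 5a + 4c)(-3 + 8a - 6c)    [combine like terms]
= (-50c - 125ac + 100c^2 + 40ac + 100a^2c - 80ac^2 + 30 + 75a - 60c - 34a - 85a^2 + 68ac + 8a^2 + 20a^3 - 16a^2c)(-3 + 8a - 6c)    [distributive law]
= (-110c - 17ac + 100c^2 + 84a^2c - 80ac^2 + 30 + 41a - 77a^2 + 20a^3)(-3 + 8a - 6c)    [combine like terms]
= 330c - 880ac + 660c^2 + 51ac - 136a^2c + 102ac^2 - 300c^2 + 800ac^2 - 600c^3 - 252a^2c + 672a^3c - 504a^2c^2 + 240ac^2 - 640a^2c^2 + 480ac^3 - 90 + 240a - 180c - 123a + 328a^2 - 246ac + 231a^2 - 616a^3 + 462a^2c - 60a^3 + 160a^4 - 120a^3c    [distributive law]
= 150c - 1075ac + 360c^2 + 74a^2c + 1142ac^2 - 600c^3 + 552a^3c - 1144a^2c^2 + 480ac^3 - 90 + 117a + 559a^2 - 676a^3 + 160a^4    [combine like terms]

150c - 1075ac + 360c^2 + 74a^2c + 1142ac^2 - 600c^3 + 552a^3c - 1144a^2c^2 + 480ac^3 - 90 + 117a + 559a^2 - 676a^3 + 160a^4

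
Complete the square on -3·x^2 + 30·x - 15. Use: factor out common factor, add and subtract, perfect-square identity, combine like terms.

-3(x - 5)^2 + 60

-3·x^2 + 30·x - 15
= -3(x^2 - 10·x) - 15    [factor out -3 from the x-terms]
= -3(x^2 - 10·x + 25 - 25) - 15    [add and subtract 25 inside the bracket]
= -3(x - 5)^2 + 75 - 15    [perfect-square identity]
= -3(x - 5)^2 + 60    [combine constants]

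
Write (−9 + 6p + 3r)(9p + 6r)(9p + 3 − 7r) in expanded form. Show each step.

−567p^2 − 243p + 270pr − 162r + 432r^2 + 486p^3 + 189p^2r − 279pr^2 − 126r^3

(−9 + 6p + 3r)(9p + 6r)(9p + 3 − 7r)
= (−81p − 54r + 54p^2 + 36pr + 27pr + 18r^2)(9p + 3 − 7r)    [distributive law]
= (−81p − 54r + 54p^2 + 63pr + 18r^2)(9p + 3 − 7r)    [combine like terms]
= −729p^2 − 243p + 567pr − 486pr − 162r + 378r^2 + 486p^3 + 162p^2 − 378p^2r + 567p^2r + 189pr − 441pr^2 + 162pr^2 + 54r^2 − 126r^3    [distributive law]
= −567p^2 − 243p + 270pr − 162r + 432r^2 + 486p^3 + 189p^2r − 279pr^2 − 126r^3    [combine like terms]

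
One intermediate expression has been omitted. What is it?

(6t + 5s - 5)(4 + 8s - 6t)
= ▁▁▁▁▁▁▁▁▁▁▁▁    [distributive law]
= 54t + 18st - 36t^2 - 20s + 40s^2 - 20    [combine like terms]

By distributive law:

24t + 48st - 36t^2 + 20s + 40s^2 - 30st - 20 - 40s + 30t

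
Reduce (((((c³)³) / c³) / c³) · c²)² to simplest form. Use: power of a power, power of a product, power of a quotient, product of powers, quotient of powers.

(((((c³)³) / c³) / c³) · c²)²
= (((((c³)³) / c³) / c³)²) · ((c²)²)    [power of a product]
= (((((c³)³) / c³)²) / ((c³)²)) · ((c²)²)    [power of a quotient]
= (((((c³)³)²) / ((c³)²)) / ((c³)²)) · ((c²)²)    [power of a quotient]
= ((((c³)⁶) / ((c³)²)) / ((c³)²)) · ((c²)²)    [power of a power]
= ((c¹⁸ / ((c³)²)) / ((c³)²)) · ((c²)²)    [power of a power]
= ((c¹⁸ / c⁶) / ((c³)²)) · ((c²)²)    [power of a power]
= (c¹² / ((c³)²)) · ((c²)²)    [quotient of powers]
= (c¹² / c⁶) · ((c²)²)    [power of a power]
= c⁶ · ((c²)²)    [quotient of powers]
= c⁶ · c⁴    [power of a power]
= c¹⁰    [product of powers]

c¹⁰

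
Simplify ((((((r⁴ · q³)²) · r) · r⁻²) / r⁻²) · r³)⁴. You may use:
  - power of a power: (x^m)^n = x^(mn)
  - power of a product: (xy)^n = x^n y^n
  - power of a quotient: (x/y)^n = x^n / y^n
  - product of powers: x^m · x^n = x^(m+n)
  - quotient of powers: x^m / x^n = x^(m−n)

q²⁴r⁴⁸

((((((r⁴ · q³)²) · r) · r⁻²) / r⁻²) · r³)⁴
= ((((((r⁴ · q³)²) · r) · r⁻²) / r⁻²)⁴) · ((r³)⁴)    [power of a product]
= ((((((r⁴ · q³)²) · r) · r⁻²)⁴) / ((r⁻²)⁴)) · ((r³)⁴)    [power of a quotient]
= ((((((r⁴ · q³)²) · r)⁴) · ((r⁻²)⁴)) / ((r⁻²)⁴)) · ((r³)⁴)    [power of a product]
= ((((((r⁴ · q³)²)⁴) · (r⁴)) · ((r⁻²)⁴)) / ((r⁻²)⁴)) · ((r³)⁴)    [power of a product]
= (((((r⁴ · q³)⁸) · (r⁴)) · ((r⁻²)⁴)) / ((r⁻²)⁴)) · ((r³)⁴)    [power of a power]
= ((((((r⁴)⁸) · ((q³)⁸)) · (r⁴)) · ((r⁻²)⁴)) / ((r⁻²)⁴)) · ((r³)⁴)    [power of a product]
= ((((r³² · ((q³)⁸)) · (r⁴)) · ((r⁻²)⁴)) / ((r⁻²)⁴)) · ((r³)⁴)    [power of a power]
= ((((r³² · q²⁴) · (r⁴)) · ((r⁻²)⁴)) / ((r⁻²)⁴)) · ((r³)⁴)    [power of a power]
= ((((r³² · q²⁴) · r⁴) · r⁻⁸) / ((r⁻²)⁴)) · ((r³)⁴)    [power of a power]
= ((((r³² · q²⁴) · r⁴) · r⁻⁸) / r⁻⁸) · ((r³)⁴)    [power of a power]
= ((((r³² · q²⁴) · r⁴) · r⁻⁸) / r⁻⁸) · r¹²    [power of a power]
= q²⁴r⁴⁸    [quotient of powers; product of powers]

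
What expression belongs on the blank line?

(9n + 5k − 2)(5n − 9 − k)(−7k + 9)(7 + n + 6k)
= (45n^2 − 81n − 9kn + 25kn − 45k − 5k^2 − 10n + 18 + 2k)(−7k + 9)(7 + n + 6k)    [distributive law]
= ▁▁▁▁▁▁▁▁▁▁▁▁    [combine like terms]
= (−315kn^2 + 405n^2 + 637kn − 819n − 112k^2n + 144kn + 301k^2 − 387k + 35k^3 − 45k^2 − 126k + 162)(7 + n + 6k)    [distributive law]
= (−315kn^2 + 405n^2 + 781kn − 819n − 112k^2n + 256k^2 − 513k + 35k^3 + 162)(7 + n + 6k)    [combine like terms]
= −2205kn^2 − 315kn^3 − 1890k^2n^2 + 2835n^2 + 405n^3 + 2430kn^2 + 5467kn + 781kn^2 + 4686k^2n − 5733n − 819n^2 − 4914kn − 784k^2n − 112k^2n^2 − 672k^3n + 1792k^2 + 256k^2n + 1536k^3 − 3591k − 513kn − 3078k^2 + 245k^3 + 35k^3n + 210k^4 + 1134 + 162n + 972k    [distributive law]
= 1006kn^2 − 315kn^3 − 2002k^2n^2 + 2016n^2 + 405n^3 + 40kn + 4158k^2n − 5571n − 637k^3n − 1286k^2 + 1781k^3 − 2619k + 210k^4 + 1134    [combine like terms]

After combine like terms, the bracketed line is:

(45n^2 − 91n + 16kn − 43k − 5k^2 + 18)(−7k + 9)(7 + n + 6k)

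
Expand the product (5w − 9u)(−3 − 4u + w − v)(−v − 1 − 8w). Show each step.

20vw + 15w + 115w^2 − 43uvw − 187uw + 232uw^2 + 35vw^2 − 40w^3 + 5v^2w − 36uv − 27u − 36u^2v − 36u^2 − 288u^2w − 9uv^2

(5w − 9u)(−3 − 4u + w − v)(−v − 1 − 8w)
= (−15w − 20uw + 5w^2 − 5vw + 27u + 36u^2 − 9uw + 9uv)(−v − 1 − 8w)    [distributive law]
= (−15w − 29uw + 5w^2 − 5vw + 27u + 36u^2 + 9uv)(−v − 1 − 8w)    [combine like terms]
= 15vw + 15w + 120w^2 + 29uvw + 29uw + 232uw^2 − 5vw^2 − 5w^2 − 40w^3 + 5v^2w + 5vw + 40vw^2 − 27uv − 27u − 216uw − 36u^2v − 36u^2 − 288u^2w − 9uv^2 − 9uv − 72uvw    [distributive law]
= 20vw + 15w + 115w^2 − 43uvw − 187uw + 232uw^2 + 35vw^2 − 40w^3 + 5v^2w − 36uv − 27u − 36u^2v − 36u^2 − 288u^2w − 9uv^2    [combine like terms]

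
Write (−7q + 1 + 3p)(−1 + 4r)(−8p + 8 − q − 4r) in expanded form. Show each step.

−53pq + 57q − 7q² − 256qr + 212pqr + 28q²r + 112qr² − 16p − 8 + 36r + 76pr − 16r² + 24p² − 96p²r − 48pr²

(−7q + 1 + 3p)(−1 + 4r)(−8p + 8 − q − 4r)
= (7q − 28qr − 1 + 4r − 3p + 12pr)(−8p + 8 − q − 4r)    [distributive law]
= −56pq + 56q − 7q² − 28qr + 224pqr − 224qr + 28q²r + 112qr² + 8p − 8 + q + 4r − 32pr + 32r − 4qr − 16r² + 24p² − 24p + 3pq + 12pr − 96p²r + 96pr − 12pqr − 48pr²    [distributive law]
= −53pq + 57q − 7q² − 256qr + 212pqr + 28q²r + 112qr² − 16p − 8 + 36r + 76pr − 16r² + 24p² − 96p²r − 48pr²    [combine like terms]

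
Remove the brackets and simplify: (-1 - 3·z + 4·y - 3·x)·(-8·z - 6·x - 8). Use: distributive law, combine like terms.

(-1 - 3·z + 4·y - 3·x)·(-8·z - 6·x - 8)
= 8·z + 6·x + 8 + 24·z² + 18·x·z + 24·z - 32·y·z - 24·x·y - 32·y + 24·x·z + 18·x² + 24·x    [distributive law]
= 32·z + 30·x + 8 + 24·z² + 42·x·z - 32·y·z - 24·x·y - 32·y + 18·x²    [combine like terms]

32·z + 30·x + 8 + 24·z² + 42·x·z - 32·y·z - 24·x·y - 32·y + 18·x²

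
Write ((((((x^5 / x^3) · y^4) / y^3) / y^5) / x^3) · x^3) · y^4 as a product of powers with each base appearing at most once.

x^2

((((((x^5 / x^3) · y^4) / y^3) / y^5) / x^3) · x^3) · y^4
= (((((x^2 · y^4) / y^3) / y^5) / x^3) · x^3) · y^4    [quotient of powers]
= x^2    [quotient of powers; product of powers]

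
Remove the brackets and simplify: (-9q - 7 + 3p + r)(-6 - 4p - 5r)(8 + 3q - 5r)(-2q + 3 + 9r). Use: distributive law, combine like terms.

-630q^2 + 1002q + 5509qr - 324q^3 + 1509q^2r + 1243qr^2 - 312pq^2 + 794pq + 2555pqr - 216pq^3 + 1446pq^2r - 2323pqr^2 - 270q^3r + 1695q^2r^2 - 2210qr^3 + 1008 + 3090r - 357r^2 + 240p + 114pr - 1533pr^2 - 1590r^3 + 84p^2q - 288p^2 - 684p^2r + 72p^2q^2 - 444p^2qr + 540p^2r^2 + 855pr^3 + 225r^4

(-9q - 7 + 3p + r)(-6 - 4p - 5r)(8 + 3q - 5r)(-2q + 3 + 9r)
= (54q + 36pq + 45qr + 42 + 28p + 35r - 18p - 12p^2 - 15pr - 6r - 4pr - 5r^2)(8 + 3q - 5r)(-2q + 3 + 9r)    [distributive law]
= (54q + 36pq + 45qr + 42 + 10p + 29r - 12p^2 - 19pr - 5r^2)(8 + 3q - 5r)(-2q + 3 + 9r)    [combine like terms]
= (432q + 162q^2 - 270qr + 288pq + 108pq^2 - 180pqr + 360qr + 135q^2r - 225qr^2 + 336 + 126q - 210r + 80p + 30pq - 50pr + 232r + 87qr - 145r^2 - 96p^2 - 36p^2q + 60p^2r - 152pr - 57pqr + 95pr^2 - 40r^2 - 15qr^2 + 25r^3)(-2q + 3 + 9r)    [distributive law]
= (558q + 162q^2 + 177qr + 318pq + 108pq^2 - 237pqr + 135q^2r - 240qr^2 + 336 + 22r + 80p - 202pr - 185r^2 - 96p^2 - 36p^2q + 60p^2r + 95pr^2 + 25r^3)(-2q + 3 + 9r)    [combine like terms]
= -1116q^2 + 1674q + 5022qr - 324q^3 + 486q^2 + 1458q^2r - 354q^2r + 531qr + 1593qr^2 - 636pq^2 + 954pq + 2862pqr - 216pq^3 + 324pq^2 + 972pq^2r + 474pq^2r - 711pqr - 2133pqr^2 - 270q^3r + 405q^2r + 1215q^2r^2 + 480q^2r^2 - 720qr^2 - 2160qr^3 - 672q + 1008 + 3024r - 44qr + 66r + 198r^2 - 160pq + 240p + 720pr + 404pqr - 606pr - 1818pr^2 + 370qr^2 - 555r^2 - 1665r^3 + 192p^2q - 288p^2 - 864p^2r + 72p^2q^2 - 108p^2q - 324p^2qr - 120p^2qr + 180p^2r + 540p^2r^2 - 190pqr^2 + 285pr^2 + 855pr^3 - 50qr^3 + 75r^3 + 225r^4    [distributive law]
= -630q^2 + 1002q + 5509qr - 324q^3 + 1509q^2r + 1243qr^2 - 312pq^2 + 794pq + 2555pqr - 216pq^3 + 1446pq^2r - 2323pqr^2 - 270q^3r + 1695q^2r^2 - 2210qr^3 + 1008 + 3090r - 357r^2 + 240p + 114pr - 1533pr^2 - 1590r^3 + 84p^2q - 288p^2 - 684p^2r + 72p^2q^2 - 444p^2qr + 540p^2r^2 + 855pr^3 + 225r^4    [combine like terms]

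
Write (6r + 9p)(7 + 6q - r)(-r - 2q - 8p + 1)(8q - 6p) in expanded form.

-384qr^2 + 288pr^2 - 384q^2r - 2976pqr + 2448p^2r + 336qr - 252pr - 192q^2r^2 + 600pqr^2 - 576q^3r - 2160pq^2r + 2520p^2qr + 48qr^3 - 36pr^3 - 342p^2r^2 - 576pq^2 - 3600p^2q + 3024p^3 + 504pq - 378p^2 - 864pq^3 - 2808p^2q^2 + 2592p^3q - 432p^3r

(6r + 9p)(7 + 6q - r)(-r - 2q - 8p + 1)(8q - 6p)
= (42r + 36qr - 6r^2 + 63p + 54pq - 9pr)(-r - 2q - 8p + 1)(8q - 6p)    [distributive law]
= (-42r^2 - 84qr - 336pr + 42r - 36qr^2 - 72q^2r - 288pqr + 36qr + 6r^3 + 12qr^2 + 48pr^2 - 6r^2 - 63pr - 126pq - 504p^2 + 63p - 54pqr - 108pq^2 - 432p^2q + 54pq + 9pr^2 + 18pqr + 72p^2r - 9pr)(8q - 6p)    [distributive law]
= (-48r^2 - 48qr - 408pr + 42r - 24qr^2 - 72q^2r - 324pqr + 6r^3 + 57pr^2 - 72pq - 504p^2 + 63p - 108pq^2 - 432p^2q + 72p^2r)(8q - 6p)    [combine like terms]
= -384qr^2 + 288pr^2 - 384q^2r + 288pqr - 3264pqr + 2448p^2r + 336qr - 252pr - 192q^2r^2 + 144pqr^2 - 576q^3r + 432pq^2r - 2592pq^2r + 1944p^2qr + 48qr^3 - 36pr^3 + 456pqr^2 - 342p^2r^2 - 576pq^2 + 432p^2q - 4032p^2q + 3024p^3 + 504pq - 378p^2 - 864pq^3 + 648p^2q^2 - 3456p^2q^2 + 2592p^3q + 576p^2qr - 432p^3r    [distributive law]
= -384qr^2 + 288pr^2 - 384q^2r - 2976pqr + 2448p^2r + 336qr - 252pr - 192q^2r^2 + 600pqr^2 - 576q^3r - 2160pq^2r + 2520p^2qr + 48qr^3 - 36pr^3 - 342p^2r^2 - 576pq^2 - 3600p^2q + 3024p^3 + 504pq - 378p^2 - 864pq^3 - 2808p^2q^2 + 2592p^3q - 432p^3r    [combine like terms]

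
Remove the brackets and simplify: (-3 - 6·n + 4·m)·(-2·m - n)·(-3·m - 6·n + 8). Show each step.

-82·m^2 + 19·m·n + 48·m + 30·n^2 + 24·n + 24·m^2·n - 66·m·n^2 - 36·n^3 + 24·m^3

(-3 - 6·n + 4·m)·(-2·m - n)·(-3·m - 6·n + 8)
= (6·m + 3·n + 12·m·n + 6·n^2 - 8·m^2 - 4·m·n)·(-3·m - 6·n + 8)    [distributive law]
= (6·m + 3·n + 8·m·n + 6·n^2 - 8·m^2)·(-3·m - 6·n + 8)    [combine like terms]
= -18·m^2 - 36·m·n + 48·m - 9·m·n - 18·n^2 + 24·n - 24·m^2·n - 48·m·n^2 + 64·m·n - 18·m·n^2 - 36·n^3 + 48·n^2 + 24·m^3 + 48·m^2·n - 64·m^2    [distributive law]
= -82·m^2 + 19·m·n + 48·m + 30·n^2 + 24·n + 24·m^2·n - 66·m·n^2 - 36·n^3 + 24·m^3    [combine like terms]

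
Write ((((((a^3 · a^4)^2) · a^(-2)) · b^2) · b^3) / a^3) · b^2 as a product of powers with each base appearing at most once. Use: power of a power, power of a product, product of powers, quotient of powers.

((((((a^3 · a^4)^2) · a^(-2)) · b^2) · b^3) / a^3) · b^2
= (((((((a^3)^2) · ((a^4)^2)) · a^(-2)) · b^2) · b^3) / a^3) · b^2    [power of a product]
= (((((a^6 · ((a^4)^2)) · a^(-2)) · b^2) · b^3) / a^3) · b^2    [power of a power]
= (((((a^6 · a^8) · a^(-2)) · b^2) · b^3) / a^3) · b^2    [power of a power]
= ((((a^14 · a^(-2)) · b^2) · b^3) / a^3) · b^2    [product of powers]
= (((a^12 · b^2) · b^3) / a^3) · b^2    [product of powers]
= a^9b^7    [quotient of powers; product of powers]

a^9b^7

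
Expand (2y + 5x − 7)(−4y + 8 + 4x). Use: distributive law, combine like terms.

(2y + 5x − 7)(−4y + 8 + 4x)
= −8y^2 + 16y + 8xy − 20xy + 40x + 20x^2 + 28y − 56 − 28x    [distributive law]
= −8y^2 + 44y − 12xy + 12x + 20x^2 − 56    [combine like terms]

−8y^2 + 44y − 12xy + 12x + 20x^2 − 56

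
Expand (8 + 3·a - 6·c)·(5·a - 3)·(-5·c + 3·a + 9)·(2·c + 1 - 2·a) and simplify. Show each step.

(8 + 3·a - 6·c)·(5·a - 3)·(-5·c + 3·a + 9)·(2·c + 1 - 2·a)
= (40·a - 24 + 15·a² - 9·a - 30·a·c + 18·c)·(-5·c + 3·a + 9)·(2·c + 1 - 2·a)    [distributive law]
= (31·a - 24 + 15·a² - 30·a·c + 18·c)·(-5·c + 3·a + 9)·(2·c + 1 - 2·a)    [combine like terms]
= (-155·a·c + 93·a² + 279·a + 120·c - 72·a - 216 - 75·a²·c + 45·a³ + 135·a² + 150·a·c² - 90·a²·c - 270·a·c - 90·c² + 54·a·c + 162·c)·(2·c + 1 - 2·a)    [distributive law]
= (-371·a·c + 228·a² + 207·a + 282·c - 216 - 165·a²·c + 45·a³ + 150·a·c² - 90·c²)·(2·c + 1 - 2·a)    [combine like terms]
= -742·a·c² - 371·a·c + 742·a²·c + 456·a²·c + 228·a² - 456·a³ + 414·a·c + 207·a - 414·a² + 564·c² + 282·c - 564·a·c - 432·c - 216 + 432·a - 330·a²·c² - 165·a²·c + 330·a³·c + 90·a³·c + 45·a³ - 90·a⁴ + 300·a·c³ + 150·a·c² - 300·a²·c² - 180·c³ - 90·c² + 180·a·c²    [distributive law]
= -412·a·c² - 521·a·c + 1033·a²·c - 186·a² - 411·a³ + 639·a + 474·c² - 150·c - 216 - 630·a²·c² + 420·a³·c - 90·a⁴ + 300·a·c³ - 180·c³    [combine like terms]

-412·a·c² - 521·a·c + 1033·a²·c - 186·a² - 411·a³ + 639·a + 474·c² - 150·c - 216 - 630·a²·c² + 420·a³·c - 90·a⁴ + 300·a·c³ - 180·c³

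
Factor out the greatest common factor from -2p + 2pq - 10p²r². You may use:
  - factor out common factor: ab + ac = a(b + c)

-2p + 2pq - 10p²r²
= 2(-p + pq - 5p²r²)    [factor out 2]
= 2p(-1 + q - 5pr²)    [factor out p]

2p(-1 + q - 5pr²)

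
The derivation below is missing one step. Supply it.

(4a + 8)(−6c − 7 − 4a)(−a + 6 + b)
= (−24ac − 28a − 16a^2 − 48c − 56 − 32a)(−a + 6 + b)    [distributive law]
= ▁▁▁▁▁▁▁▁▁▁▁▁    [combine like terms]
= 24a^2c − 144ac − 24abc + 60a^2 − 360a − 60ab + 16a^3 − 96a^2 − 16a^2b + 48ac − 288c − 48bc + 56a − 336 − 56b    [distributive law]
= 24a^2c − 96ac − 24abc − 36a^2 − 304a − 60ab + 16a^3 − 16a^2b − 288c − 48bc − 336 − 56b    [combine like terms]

After combine like terms, the bracketed line is:

(−24ac − 60a − 16a^2 − 48c − 56)(−a + 6 + b)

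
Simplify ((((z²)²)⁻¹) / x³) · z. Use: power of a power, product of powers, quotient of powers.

((((z²)²)⁻¹) / x³) · z
= (((z²)⁻²) / x³) · z    [power of a power]
= (z⁻⁴ / x³) · z    [power of a power]
= x⁻³·z⁻³    [quotient of powers; product of powers]

x⁻³·z⁻³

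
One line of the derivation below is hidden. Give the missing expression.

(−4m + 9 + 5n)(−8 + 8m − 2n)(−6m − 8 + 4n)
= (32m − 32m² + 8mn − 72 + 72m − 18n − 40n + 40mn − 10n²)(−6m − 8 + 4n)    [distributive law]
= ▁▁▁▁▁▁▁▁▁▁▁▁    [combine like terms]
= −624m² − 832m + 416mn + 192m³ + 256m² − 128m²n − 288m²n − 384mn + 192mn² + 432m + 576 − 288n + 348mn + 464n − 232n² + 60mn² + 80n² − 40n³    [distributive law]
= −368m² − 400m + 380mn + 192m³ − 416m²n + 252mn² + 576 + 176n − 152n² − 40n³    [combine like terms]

By combine like terms:

(104m − 32m² + 48mn − 72 − 58n − 10n²)(−6m − 8 + 4n)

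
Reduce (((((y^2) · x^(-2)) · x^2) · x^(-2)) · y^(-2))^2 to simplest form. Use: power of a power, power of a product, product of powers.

x^(-4)

(((((y^2) · x^(-2)) · x^2) · x^(-2)) · y^(-2))^2
= (((((y^2) · x^(-2)) · x^2) · x^(-2))^2) · ((y^(-2))^2)    [power of a product]
= (((((y^2) · x^(-2)) · x^2)^2) · ((x^(-2))^2)) · ((y^(-2))^2)    [power of a product]
= (((((y^2) · x^(-2))^2) · ((x^2)^2)) · ((x^(-2))^2)) · ((y^(-2))^2)    [power of a product]
= (((((y^2)^2) · ((x^(-2))^2)) · ((x^2)^2)) · ((x^(-2))^2)) · ((y^(-2))^2)    [power of a product]
= ((((y^4) · ((x^(-2))^2)) · ((x^2)^2)) · ((x^(-2))^2)) · ((y^(-2))^2)    [power of a power]
= (((y^4 · x^(-4)) · ((x^2)^2)) · ((x^(-2))^2)) · ((y^(-2))^2)    [power of a power]
= (((y^4 · x^(-4)) · x^4) · ((x^(-2))^2)) · ((y^(-2))^2)    [power of a power]
= (((y^4 · x^(-4)) · x^4) · x^(-4)) · ((y^(-2))^2)    [power of a power]
= (((y^4 · x^(-4)) · x^4) · x^(-4)) · y^(-4)    [power of a power]
= x^(-4)    [product of powers]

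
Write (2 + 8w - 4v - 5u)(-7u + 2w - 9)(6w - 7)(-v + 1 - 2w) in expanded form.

(2 + 8w - 4v - 5u)(-7u + 2w - 9)(6w - 7)(-v + 1 - 2w)
= (-14u + 4w - 18 - 56uw + 16w^2 - 72w + 28uv - 8vw + 36v + 35u^2 - 10uw + 45u)(6w - 7)(-v + 1 - 2w)    [distributive law]
= (31u - 68w - 18 - 66uw + 16w^2 + 28uv - 8vw + 36v + 35u^2)(6w - 7)(-v + 1 - 2w)    [combine like terms]
= (186uw - 217u - 408w^2 + 476w - 108w + 126 - 396uw^2 + 462uw + 96w^3 - 112w^2 + 168uvw - 196uv - 48vw^2 + 56vw + 216vw - 252v + 210u^2w - 245u^2)(-v + 1 - 2w)    [distributive law]
= (648uw - 217u - 520w^2 + 368w + 126 - 396uw^2 + 96w^3 + 168uvw - 196uv - 48vw^2 + 272vw - 252v + 210u^2w - 245u^2)(-v + 1 - 2w)    [combine like terms]
= -648uvw + 648uw - 1296uw^2 + 217uv - 217u + 434uw + 520vw^2 - 520w^2 + 1040w^3 - 368vw + 368w - 736w^2 - 126v + 126 - 252w + 396uvw^2 - 396uw^2 + 792uw^3 - 96vw^3 + 96w^3 - 192w^4 - 168uv^2w + 168uvw - 336uvw^2 + 196uv^2 - 196uv + 392uvw + 48v^2w^2 - 48vw^2 + 96vw^3 - 272v^2w + 272vw - 544vw^2 + 252v^2 - 252v + 504vw - 210u^2vw + 210u^2w - 420u^2w^2 + 245u^2v - 245u^2 + 490u^2w    [distributive law]
= -88uvw + 1082uw - 1692uw^2 + 21uv - 217u - 72vw^2 - 1256w^2 + 1136w^3 + 408vw + 116w - 378v + 126 + 60uvw^2 + 792uw^3 - 192w^4 - 168uv^2w + 196uv^2 + 48v^2w^2 - 272v^2w + 252v^2 - 210u^2vw + 700u^2w - 420u^2w^2 + 245u^2v - 245u^2    [combine like terms]

-88uvw + 1082uw - 1692uw^2 + 21uv - 217u - 72vw^2 - 1256w^2 + 1136w^3 + 408vw + 116w - 378v + 126 + 60uvw^2 + 792uw^3 - 192w^4 - 168uv^2w + 196uv^2 + 48v^2w^2 - 272v^2w + 252v^2 - 210u^2vw + 700u^2w - 420u^2w^2 + 245u^2v - 245u^2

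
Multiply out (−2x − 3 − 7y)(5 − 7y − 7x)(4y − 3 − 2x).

(−2x − 3 − 7y)(5 − 7y − 7x)(4y − 3 − 2x)
= (−10x + 14xy + 14x^2 − 15 + 21y + 21x − 35y + 49y^2 + 49xy)(4y − 3 − 2x)    [distributive law]
= (11x + 63xy + 14x^2 − 15 − 14y + 49y^2)(4y − 3 − 2x)    [combine like terms]
= 44xy − 33x − 22x^2 + 252xy^2 − 189xy − 126x^2y + 56x^2y − 42x^2 − 28x^3 − 60y + 45 + 30x − 56y^2 + 42y + 28xy + 196y^3 − 147y^2 − 98xy^2    [distributive law]
= −117xy − 3x − 64x^2 + 154xy^2 − 70x^2y − 28x^3 − 18y + 45 − 203y^2 + 196y^3    [combine like terms]

−117xy − 3x − 64x^2 + 154xy^2 − 70x^2y − 28x^3 − 18y + 45 − 203y^2 + 196y^3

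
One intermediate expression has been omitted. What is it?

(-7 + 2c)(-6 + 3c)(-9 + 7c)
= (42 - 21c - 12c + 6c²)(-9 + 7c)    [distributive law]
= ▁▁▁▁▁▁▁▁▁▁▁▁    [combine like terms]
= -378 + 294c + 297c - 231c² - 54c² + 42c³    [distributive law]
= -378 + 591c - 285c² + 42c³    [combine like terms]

After combine like terms, the bracketed line is:

(42 - 33c + 6c²)(-9 + 7c)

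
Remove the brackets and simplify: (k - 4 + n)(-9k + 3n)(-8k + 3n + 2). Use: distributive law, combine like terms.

(k - 4 + n)(-9k + 3n)(-8k + 3n + 2)
= (-9k² + 3kn + 36k - 12n - 9kn + 3n²)(-8k + 3n + 2)    [distributive law]
= (-9k² - 6kn + 36k - 12n + 3n²)(-8k + 3n + 2)    [combine like terms]
= 72k³ - 27k²n - 18k² + 48k²n - 18kn² - 12kn - 288k² + 108kn + 72k + 96kn - 36n² - 24n - 24kn² + 9n³ + 6n²    [distributive law]
= 72k³ + 21k²n - 306k² - 42kn² + 192kn + 72k - 30n² - 24n + 9n³    [combine like terms]

72k³ + 21k²n - 306k² - 42kn² + 192kn + 72k - 30n² - 24n + 9n³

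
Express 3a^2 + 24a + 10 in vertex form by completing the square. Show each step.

3(a + 4)^2 − 38

3a^2 + 24a + 10
= 3(a^2 + 8a) + 10    [factor out 3 from the a-terms]
= 3(a^2 + 8a + 16 − 16) + 10    [add and subtract 16 inside the bracket]
= 3(a + 4)^2 − 48 + 10    [perfect-square identity]
= 3(a + 4)^2 − 38    [combine constants]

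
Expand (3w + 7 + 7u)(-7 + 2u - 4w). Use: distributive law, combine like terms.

(3w + 7 + 7u)(-7 + 2u - 4w)
= -21w + 6uw - 12w² - 49 + 14u - 28w - 49u + 14u² - 28uw    [distributive law]
= -49w - 22uw - 12w² - 49 - 35u + 14u²    [combine like terms]

-49w - 22uw - 12w² - 49 - 35u + 14u²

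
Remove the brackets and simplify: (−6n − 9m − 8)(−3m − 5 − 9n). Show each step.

(−6n − 9m − 8)(−3m − 5 − 9n)
= 18mn + 30n + 54n^2 + 27m^2 + 45m + 81mn + 24m + 40 + 72n    [distributive law]
= 99mn + 102n + 54n^2 + 27m^2 + 69m + 40    [combine like terms]

99mn + 102n + 54n^2 + 27m^2 + 69m + 40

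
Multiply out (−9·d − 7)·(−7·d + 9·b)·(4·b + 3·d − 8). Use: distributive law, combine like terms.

(−9·d − 7)·(−7·d + 9·b)·(4·b + 3·d − 8)
= (63·d^2 − 81·b·d + 49·d − 63·b)·(4·b + 3·d − 8)    [distributive law]
= 252·b·d^2 + 189·d^3 − 504·d^2 − 324·b^2·d − 243·b·d^2 + 648·b·d + 196·b·d + 147·d^2 − 392·d − 252·b^2 − 189·b·d + 504·b    [distributive law]
= 9·b·d^2 + 189·d^3 − 357·d^2 − 324·b^2·d + 655·b·d − 392·d − 252·b^2 + 504·b    [combine like terms]

9·b·d^2 + 189·d^3 − 357·d^2 − 324·b^2·d + 655·b·d − 392·d − 252·b^2 + 504·b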